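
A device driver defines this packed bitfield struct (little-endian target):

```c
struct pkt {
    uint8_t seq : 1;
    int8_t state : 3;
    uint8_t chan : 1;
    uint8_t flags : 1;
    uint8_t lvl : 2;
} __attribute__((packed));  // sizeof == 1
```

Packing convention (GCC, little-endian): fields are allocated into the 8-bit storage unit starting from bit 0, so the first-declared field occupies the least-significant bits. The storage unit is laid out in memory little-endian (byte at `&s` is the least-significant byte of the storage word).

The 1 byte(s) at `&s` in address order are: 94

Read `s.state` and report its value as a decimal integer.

2

[0]=0x94 (little-endian) → word 0x94
seq [0+:1] = (word>>0) & 0x1 = 0
state [1+:3] = (word>>1) & 0x7 = 2  ←
chan [4+:1] = (word>>4) & 0x1 = 1
flags [5+:1] = (word>>5) & 0x1 = 0
lvl [6+:2] = (word>>6) & 0x3 = 2
state signed 3b, MSB=0: value = 2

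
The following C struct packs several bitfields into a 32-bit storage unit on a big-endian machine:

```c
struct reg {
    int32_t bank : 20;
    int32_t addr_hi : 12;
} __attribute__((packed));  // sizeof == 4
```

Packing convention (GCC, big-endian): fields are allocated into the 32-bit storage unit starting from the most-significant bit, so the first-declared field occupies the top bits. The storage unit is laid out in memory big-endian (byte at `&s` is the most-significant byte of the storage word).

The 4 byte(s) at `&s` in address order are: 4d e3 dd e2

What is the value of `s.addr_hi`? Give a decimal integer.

[0]=0x4d [1]=0xe3 [2]=0xdd [3]=0xe2 (big-endian) → word 0x4de3dde2
bank [12+:20] = (word>>12) & 0xfffff = 319037
addr_hi [0+:12] = (word>>0) & 0xfff = 3554  ←
addr_hi signed 12b, MSB=1: 3554 - 4096 = -542

-542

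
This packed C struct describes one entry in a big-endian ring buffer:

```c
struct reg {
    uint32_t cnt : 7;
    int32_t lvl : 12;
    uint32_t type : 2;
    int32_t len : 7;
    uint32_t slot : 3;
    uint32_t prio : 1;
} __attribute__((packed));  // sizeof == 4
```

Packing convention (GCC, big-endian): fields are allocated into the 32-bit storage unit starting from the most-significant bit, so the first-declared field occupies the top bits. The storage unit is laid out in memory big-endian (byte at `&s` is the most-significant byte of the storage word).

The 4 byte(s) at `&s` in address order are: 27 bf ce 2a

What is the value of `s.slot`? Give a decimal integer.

5

[0]=0x27 [1]=0xbf [2]=0xce [3]=0x2a (big-endian) → word 0x27bfce2a
cnt:7 @ bit 25 → (0x27bfce2a>>25)&0x7f = 0x13
lvl:12 @ bit 13 → (0x27bfce2a>>13)&0xfff = 0xdfe
type:2 @ bit 11 → (0x27bfce2a>>11)&0x3 = 0x1
len:7 @ bit 4 → (0x27bfce2a>>4)&0x7f = 0x62
slot:3 @ bit 1 → (0x27bfce2a>>1)&0x7 = 0x5  ←
prio:1 @ bit 0 → (0x27bfce2a>>0)&0x1 = 0x0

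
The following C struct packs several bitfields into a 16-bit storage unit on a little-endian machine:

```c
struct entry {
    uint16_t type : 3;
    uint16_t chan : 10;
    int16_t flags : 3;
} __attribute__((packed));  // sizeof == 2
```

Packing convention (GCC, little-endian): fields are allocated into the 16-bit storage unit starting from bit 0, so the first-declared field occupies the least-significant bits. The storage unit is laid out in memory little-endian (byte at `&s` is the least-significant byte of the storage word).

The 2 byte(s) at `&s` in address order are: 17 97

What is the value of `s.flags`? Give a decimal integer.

-4

[0]=0x17 [1]=0x97 (little-endian) → word 0x9717
type:3 @ bit 0 → (0x9717>>0)&0x7 = 0x7
chan:10 @ bit 3 → (0x9717>>3)&0x3ff = 0x2e2
flags:3 @ bit 13 → (0x9717>>13)&0x7 = 0x4  ←
flags signed 3b, MSB=1: 4 - 8 = -4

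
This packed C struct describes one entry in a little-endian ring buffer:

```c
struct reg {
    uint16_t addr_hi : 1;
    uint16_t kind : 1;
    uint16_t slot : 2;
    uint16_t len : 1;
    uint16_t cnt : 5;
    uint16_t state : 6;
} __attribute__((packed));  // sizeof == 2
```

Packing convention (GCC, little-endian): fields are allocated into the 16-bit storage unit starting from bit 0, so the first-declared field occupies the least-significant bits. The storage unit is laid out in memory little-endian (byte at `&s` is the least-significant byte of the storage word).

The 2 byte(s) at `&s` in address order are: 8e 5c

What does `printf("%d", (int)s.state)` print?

[0]=0x8e [1]=0x5c (little-endian) → word 0x5c8e
addr_hi:1 @ bit 0 → (0x5c8e>>0)&0x1 = 0x0
kind:1 @ bit 1 → (0x5c8e>>1)&0x1 = 0x1
slot:2 @ bit 2 → (0x5c8e>>2)&0x3 = 0x3
len:1 @ bit 4 → (0x5c8e>>4)&0x1 = 0x0
cnt:5 @ bit 5 → (0x5c8e>>5)&0x1f = 0x4
state:6 @ bit 10 → (0x5c8e>>10)&0x3f = 0x17  ←

23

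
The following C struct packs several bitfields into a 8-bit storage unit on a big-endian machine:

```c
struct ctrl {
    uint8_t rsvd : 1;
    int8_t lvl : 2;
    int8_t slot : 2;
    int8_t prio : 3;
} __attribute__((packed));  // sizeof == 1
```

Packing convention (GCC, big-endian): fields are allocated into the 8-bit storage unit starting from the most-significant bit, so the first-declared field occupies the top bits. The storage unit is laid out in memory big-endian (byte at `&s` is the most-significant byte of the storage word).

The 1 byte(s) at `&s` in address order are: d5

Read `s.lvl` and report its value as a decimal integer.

[0]=0xd5 (big-endian) → word 0xd5
rsvd:1 @ bit 7 → (0xd5>>7)&0x1 = 0x1
lvl:2 @ bit 5 → (0xd5>>5)&0x3 = 0x2  ←
slot:2 @ bit 3 → (0xd5>>3)&0x3 = 0x2
prio:3 @ bit 0 → (0xd5>>0)&0x7 = 0x5
lvl signed 2b, MSB=1: 2 - 4 = -2

-2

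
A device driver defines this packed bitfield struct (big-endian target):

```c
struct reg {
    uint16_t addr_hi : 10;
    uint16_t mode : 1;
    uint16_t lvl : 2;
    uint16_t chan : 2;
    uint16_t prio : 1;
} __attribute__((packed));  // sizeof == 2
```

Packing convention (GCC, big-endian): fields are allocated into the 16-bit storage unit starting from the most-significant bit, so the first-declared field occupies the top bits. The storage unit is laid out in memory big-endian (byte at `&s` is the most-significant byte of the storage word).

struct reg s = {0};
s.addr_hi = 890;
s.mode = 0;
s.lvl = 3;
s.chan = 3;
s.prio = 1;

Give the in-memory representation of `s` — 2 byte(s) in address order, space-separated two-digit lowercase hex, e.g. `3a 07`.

de 9f

[6+:10] addr_hi=890 & 0x3ff = 0x37a; word=0xde80
[5+:1] mode=0 & 0x1 = 0x0; word=0xde80
[3+:2] lvl=3 & 0x3 = 0x3; word=0xde98
[1+:2] chan=3 & 0x3 = 0x3; word=0xde9e
[0+:1] prio=1 & 0x1 = 0x1; word=0xde9f
word = 0xde9f → big-endian bytes:
  [0]=0xde  [1]=0x9f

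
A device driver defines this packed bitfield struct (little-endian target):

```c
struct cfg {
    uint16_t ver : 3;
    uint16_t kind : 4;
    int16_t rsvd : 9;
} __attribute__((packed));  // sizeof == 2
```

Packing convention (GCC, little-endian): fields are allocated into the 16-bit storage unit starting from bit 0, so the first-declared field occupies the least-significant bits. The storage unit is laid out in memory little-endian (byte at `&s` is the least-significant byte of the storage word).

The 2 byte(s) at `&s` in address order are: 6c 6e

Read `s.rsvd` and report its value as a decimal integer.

[0]=0x6c [1]=0x6e (little-endian) → word 0x6e6c
ver [0+:3] = (word>>0) & 0x7 = 4
kind [3+:4] = (word>>3) & 0xf = 13
rsvd [7+:9] = (word>>7) & 0x1ff = 220  ←
rsvd signed 9b, MSB=0: value = 220

220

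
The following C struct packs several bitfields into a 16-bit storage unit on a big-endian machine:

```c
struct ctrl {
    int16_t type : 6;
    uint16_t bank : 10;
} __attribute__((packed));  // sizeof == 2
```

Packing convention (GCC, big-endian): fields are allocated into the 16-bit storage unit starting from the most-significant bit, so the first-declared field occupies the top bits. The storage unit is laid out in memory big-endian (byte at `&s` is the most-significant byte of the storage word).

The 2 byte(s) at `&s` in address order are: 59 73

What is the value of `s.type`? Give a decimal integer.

[0]=0x59 [1]=0x73 (big-endian) → word 0x5973
type:6 @ bit 10 → (0x5973>>10)&0x3f = 0x16  ←
bank:10 @ bit 0 → (0x5973>>0)&0x3ff = 0x173
type signed 6b, MSB=0: value = 22

22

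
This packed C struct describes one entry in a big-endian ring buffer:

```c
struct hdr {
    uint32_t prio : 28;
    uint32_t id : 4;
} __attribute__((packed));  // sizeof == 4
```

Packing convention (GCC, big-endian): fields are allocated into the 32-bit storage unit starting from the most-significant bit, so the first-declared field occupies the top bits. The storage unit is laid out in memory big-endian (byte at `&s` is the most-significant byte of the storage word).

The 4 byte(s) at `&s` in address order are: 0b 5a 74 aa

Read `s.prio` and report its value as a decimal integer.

[0]=0x0b [1]=0x5a [2]=0x74 [3]=0xaa (big-endian) → word 0x0b5a74aa
prio [4+:28] = (word>>4) & 0xfffffff = 11904842  ←
id [0+:4] = (word>>0) & 0xf = 10

11904842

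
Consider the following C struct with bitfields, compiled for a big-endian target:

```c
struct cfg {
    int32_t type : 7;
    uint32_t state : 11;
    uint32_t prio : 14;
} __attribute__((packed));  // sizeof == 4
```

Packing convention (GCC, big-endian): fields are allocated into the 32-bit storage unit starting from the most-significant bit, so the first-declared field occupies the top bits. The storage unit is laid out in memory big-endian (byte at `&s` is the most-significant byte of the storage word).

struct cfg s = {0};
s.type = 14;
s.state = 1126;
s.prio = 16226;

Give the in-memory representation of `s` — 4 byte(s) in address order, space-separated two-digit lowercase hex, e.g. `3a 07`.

type:7 = 14 → 0xe << 25 → word 0x1c000000
state:11 = 1126 → 0x466 << 14 → word 0x1d198000
prio:14 = 16226 → 0x3f62 << 0 → word 0x1d19bf62
word = 0x1d19bf62 → big-endian bytes:
  [0]=0x1d  [1]=0x19  [2]=0xbf  [3]=0x62

1d 19 bf 62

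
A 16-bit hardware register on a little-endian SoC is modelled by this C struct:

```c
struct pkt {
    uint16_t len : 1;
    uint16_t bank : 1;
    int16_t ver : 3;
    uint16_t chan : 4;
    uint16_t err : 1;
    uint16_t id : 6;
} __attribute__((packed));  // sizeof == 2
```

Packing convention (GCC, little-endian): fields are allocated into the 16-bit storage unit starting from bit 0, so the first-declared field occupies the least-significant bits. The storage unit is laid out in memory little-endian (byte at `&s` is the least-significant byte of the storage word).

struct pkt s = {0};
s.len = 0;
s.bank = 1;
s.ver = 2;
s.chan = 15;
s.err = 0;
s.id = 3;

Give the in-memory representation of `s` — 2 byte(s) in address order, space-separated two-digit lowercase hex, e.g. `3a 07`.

len (1b) val=0 bits=0x0 at bit 0: 0x0000
bank (1b) val=1 bits=0x1 at bit 1: 0x0002
ver (3b) val=2 bits=0x2 at bit 2: 0x000a
chan (4b) val=15 bits=0xf at bit 5: 0x01ea
err (1b) val=0 bits=0x0 at bit 9: 0x01ea
id (6b) val=3 bits=0x3 at bit 10: 0x0dea
word = 0x0dea → little-endian bytes:
  [0]=0xea  [1]=0x0d

ea 0d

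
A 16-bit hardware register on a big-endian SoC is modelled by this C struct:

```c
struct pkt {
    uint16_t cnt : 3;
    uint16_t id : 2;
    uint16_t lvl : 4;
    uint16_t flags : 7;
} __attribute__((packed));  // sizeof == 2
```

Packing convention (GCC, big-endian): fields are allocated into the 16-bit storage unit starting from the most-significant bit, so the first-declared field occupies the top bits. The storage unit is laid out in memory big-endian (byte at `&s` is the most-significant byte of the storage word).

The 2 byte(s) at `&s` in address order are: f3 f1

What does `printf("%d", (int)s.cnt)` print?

7

[0]=0xf3 [1]=0xf1 (big-endian) → word 0xf3f1
cnt:3 @ bit 13 → (0xf3f1>>13)&0x7 = 0x7  ←
id:2 @ bit 11 → (0xf3f1>>11)&0x3 = 0x2
lvl:4 @ bit 7 → (0xf3f1>>7)&0xf = 0x7
flags:7 @ bit 0 → (0xf3f1>>0)&0x7f = 0x71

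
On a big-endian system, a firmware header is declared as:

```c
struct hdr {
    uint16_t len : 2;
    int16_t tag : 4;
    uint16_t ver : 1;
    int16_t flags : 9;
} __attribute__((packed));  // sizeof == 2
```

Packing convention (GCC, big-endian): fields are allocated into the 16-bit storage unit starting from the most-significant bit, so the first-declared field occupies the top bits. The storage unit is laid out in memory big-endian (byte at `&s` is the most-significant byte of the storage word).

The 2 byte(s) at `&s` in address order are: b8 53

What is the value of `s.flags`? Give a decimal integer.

[0]=0xb8 [1]=0x53 (big-endian) → word 0xb853
len [14+:2] = (word>>14) & 0x3 = 2
tag [10+:4] = (word>>10) & 0xf = 14
ver [9+:1] = (word>>9) & 0x1 = 0
flags [0+:9] = (word>>0) & 0x1ff = 83  ←
flags signed 9b, MSB=0: value = 83

83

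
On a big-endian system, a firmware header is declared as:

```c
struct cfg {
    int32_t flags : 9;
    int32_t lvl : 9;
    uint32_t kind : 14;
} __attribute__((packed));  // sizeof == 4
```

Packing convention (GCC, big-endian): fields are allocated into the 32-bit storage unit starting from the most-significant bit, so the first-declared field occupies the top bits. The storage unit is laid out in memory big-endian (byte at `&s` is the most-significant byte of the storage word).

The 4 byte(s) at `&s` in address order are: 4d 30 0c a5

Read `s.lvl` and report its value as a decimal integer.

[0]=0x4d [1]=0x30 [2]=0x0c [3]=0xa5 (big-endian) → word 0x4d300ca5
flags:9 @ bit 23 → (0x4d300ca5>>23)&0x1ff = 0x9a
lvl:9 @ bit 14 → (0x4d300ca5>>14)&0x1ff = 0xc0  ←
kind:14 @ bit 0 → (0x4d300ca5>>0)&0x3fff = 0xca5
lvl signed 9b, MSB=0: value = 192

192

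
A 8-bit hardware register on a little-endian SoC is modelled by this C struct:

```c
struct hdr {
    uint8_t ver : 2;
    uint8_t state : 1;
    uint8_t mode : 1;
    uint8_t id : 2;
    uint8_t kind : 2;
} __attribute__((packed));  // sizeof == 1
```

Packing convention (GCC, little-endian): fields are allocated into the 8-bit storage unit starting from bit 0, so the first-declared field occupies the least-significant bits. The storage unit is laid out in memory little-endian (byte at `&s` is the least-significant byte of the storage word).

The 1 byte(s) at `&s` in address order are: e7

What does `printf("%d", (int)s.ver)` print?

[0]=0xe7 (little-endian) → word 0xe7
ver [0+:2] = (word>>0) & 0x3 = 3  ←
state [2+:1] = (word>>2) & 0x1 = 1
mode [3+:1] = (word>>3) & 0x1 = 0
id [4+:2] = (word>>4) & 0x3 = 2
kind [6+:2] = (word>>6) & 0x3 = 3

3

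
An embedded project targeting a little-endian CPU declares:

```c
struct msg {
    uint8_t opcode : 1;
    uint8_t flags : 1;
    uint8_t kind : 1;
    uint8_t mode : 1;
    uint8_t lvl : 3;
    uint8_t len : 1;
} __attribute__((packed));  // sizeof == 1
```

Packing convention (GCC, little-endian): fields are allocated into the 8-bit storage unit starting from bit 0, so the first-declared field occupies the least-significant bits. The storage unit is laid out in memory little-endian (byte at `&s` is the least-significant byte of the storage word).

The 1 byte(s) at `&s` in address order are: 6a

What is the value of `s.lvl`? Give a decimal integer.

6

[0]=0x6a (little-endian) → word 0x6a
opcode [0+:1] = (word>>0) & 0x1 = 0
flags [1+:1] = (word>>1) & 0x1 = 1
kind [2+:1] = (word>>2) & 0x1 = 0
mode [3+:1] = (word>>3) & 0x1 = 1
lvl [4+:3] = (word>>4) & 0x7 = 6  ←
len [7+:1] = (word>>7) & 0x1 = 0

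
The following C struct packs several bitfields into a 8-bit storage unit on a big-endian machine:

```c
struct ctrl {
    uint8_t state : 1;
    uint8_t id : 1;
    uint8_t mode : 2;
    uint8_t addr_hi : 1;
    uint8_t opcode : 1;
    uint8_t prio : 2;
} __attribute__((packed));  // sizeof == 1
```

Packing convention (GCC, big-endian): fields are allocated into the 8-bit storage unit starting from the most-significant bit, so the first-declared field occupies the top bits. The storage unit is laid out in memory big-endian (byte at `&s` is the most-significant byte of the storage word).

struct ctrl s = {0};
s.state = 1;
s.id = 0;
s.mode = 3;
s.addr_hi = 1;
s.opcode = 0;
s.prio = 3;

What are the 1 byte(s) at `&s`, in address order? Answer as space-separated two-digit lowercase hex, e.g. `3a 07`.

[7+:1] state=1 & 0x1 = 0x1; word=0x80
[6+:1] id=0 & 0x1 = 0x0; word=0x80
[4+:2] mode=3 & 0x3 = 0x3; word=0xb0
[3+:1] addr_hi=1 & 0x1 = 0x1; word=0xb8
[2+:1] opcode=0 & 0x1 = 0x0; word=0xb8
[0+:2] prio=3 & 0x3 = 0x3; word=0xbb
word = 0xbb → big-endian bytes:
  [0]=0xbb

bb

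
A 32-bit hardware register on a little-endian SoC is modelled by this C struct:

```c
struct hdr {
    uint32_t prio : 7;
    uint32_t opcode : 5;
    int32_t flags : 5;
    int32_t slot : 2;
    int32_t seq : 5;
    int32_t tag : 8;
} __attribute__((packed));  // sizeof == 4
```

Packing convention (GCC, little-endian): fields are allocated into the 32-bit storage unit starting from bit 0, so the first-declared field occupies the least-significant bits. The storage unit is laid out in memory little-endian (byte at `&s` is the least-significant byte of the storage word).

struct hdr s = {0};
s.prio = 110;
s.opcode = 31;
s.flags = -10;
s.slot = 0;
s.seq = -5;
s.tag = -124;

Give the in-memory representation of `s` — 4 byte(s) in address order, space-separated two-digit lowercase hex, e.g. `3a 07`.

prio (7b) val=110 bits=0x6e at bit 0: 0x0000006e
opcode (5b) val=31 bits=0x1f at bit 7: 0x00000fee
flags (5b) val=-10 bits=0x16 at bit 12: 0x00016fee
slot (2b) val=0 bits=0x0 at bit 17: 0x00016fee
seq (5b) val=-5 bits=0x1b at bit 19: 0x00d96fee
tag (8b) val=-124 bits=0x84 at bit 24: 0x84d96fee
word = 0x84d96fee → little-endian bytes:
  [0]=0xee  [1]=0x6f  [2]=0xd9  [3]=0x84

ee 6f d9 84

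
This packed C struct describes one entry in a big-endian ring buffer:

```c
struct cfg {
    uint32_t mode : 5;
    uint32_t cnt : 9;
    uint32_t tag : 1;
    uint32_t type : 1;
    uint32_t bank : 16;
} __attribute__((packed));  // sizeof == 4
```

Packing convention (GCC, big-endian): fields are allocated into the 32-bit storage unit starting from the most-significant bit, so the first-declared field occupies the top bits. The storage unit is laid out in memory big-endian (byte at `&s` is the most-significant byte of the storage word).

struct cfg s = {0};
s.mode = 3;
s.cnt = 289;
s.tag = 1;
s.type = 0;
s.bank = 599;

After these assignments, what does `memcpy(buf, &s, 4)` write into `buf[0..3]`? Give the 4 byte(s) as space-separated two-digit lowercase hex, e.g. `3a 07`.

1c 86 02 57

mode:5 = 3 → 0x3 << 27 → word 0x18000000
cnt:9 = 289 → 0x121 << 18 → word 0x1c840000
tag:1 = 1 → 0x1 << 17 → word 0x1c860000
type:1 = 0 → 0x0 << 16 → word 0x1c860000
bank:16 = 599 → 0x257 << 0 → word 0x1c860257
word = 0x1c860257 → big-endian bytes:
  [0]=0x1c  [1]=0x86  [2]=0x02  [3]=0x57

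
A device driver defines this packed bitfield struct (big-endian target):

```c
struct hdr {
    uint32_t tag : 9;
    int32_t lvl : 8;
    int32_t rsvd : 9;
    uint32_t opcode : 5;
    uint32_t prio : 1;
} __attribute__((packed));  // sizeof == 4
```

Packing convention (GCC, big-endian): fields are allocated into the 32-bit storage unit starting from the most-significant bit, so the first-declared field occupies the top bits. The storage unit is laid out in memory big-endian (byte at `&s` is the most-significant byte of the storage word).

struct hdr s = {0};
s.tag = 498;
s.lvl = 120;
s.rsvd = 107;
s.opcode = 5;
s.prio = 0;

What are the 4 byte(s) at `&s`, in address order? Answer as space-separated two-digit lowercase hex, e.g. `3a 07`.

f9 3c 1a ca

[23+:9] tag=498 & 0x1ff = 0x1f2; word=0xf9000000
[15+:8] lvl=120 & 0xff = 0x78; word=0xf93c0000
[6+:9] rsvd=107 & 0x1ff = 0x6b; word=0xf93c1ac0
[1+:5] opcode=5 & 0x1f = 0x5; word=0xf93c1aca
[0+:1] prio=0 & 0x1 = 0x0; word=0xf93c1aca
word = 0xf93c1aca → big-endian bytes:
  [0]=0xf9  [1]=0x3c  [2]=0x1a  [3]=0xca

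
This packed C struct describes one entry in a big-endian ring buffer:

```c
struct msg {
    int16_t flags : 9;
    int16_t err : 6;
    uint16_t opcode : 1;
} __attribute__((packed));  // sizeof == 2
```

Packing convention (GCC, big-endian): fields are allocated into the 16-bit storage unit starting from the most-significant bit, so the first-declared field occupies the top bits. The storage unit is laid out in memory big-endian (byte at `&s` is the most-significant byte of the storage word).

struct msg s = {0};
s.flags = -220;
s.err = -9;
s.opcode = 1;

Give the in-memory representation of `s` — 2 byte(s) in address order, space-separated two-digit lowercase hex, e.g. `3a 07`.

flags (9b) val=-220 bits=0x124 at bit 7: 0x9200
err (6b) val=-9 bits=0x37 at bit 1: 0x926e
opcode (1b) val=1 bits=0x1 at bit 0: 0x926f
word = 0x926f → big-endian bytes:
  [0]=0x92  [1]=0x6f

92 6f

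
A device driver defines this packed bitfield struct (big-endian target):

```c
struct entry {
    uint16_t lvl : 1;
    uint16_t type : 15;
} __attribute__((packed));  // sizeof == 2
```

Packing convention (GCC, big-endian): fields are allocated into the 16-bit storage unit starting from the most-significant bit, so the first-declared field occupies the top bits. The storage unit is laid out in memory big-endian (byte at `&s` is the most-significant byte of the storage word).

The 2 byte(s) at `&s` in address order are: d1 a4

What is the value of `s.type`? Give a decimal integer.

[0]=0xd1 [1]=0xa4 (big-endian) → word 0xd1a4
lvl [15+:1] = (word>>15) & 0x1 = 1
type [0+:15] = (word>>0) & 0x7fff = 20900  ←

20900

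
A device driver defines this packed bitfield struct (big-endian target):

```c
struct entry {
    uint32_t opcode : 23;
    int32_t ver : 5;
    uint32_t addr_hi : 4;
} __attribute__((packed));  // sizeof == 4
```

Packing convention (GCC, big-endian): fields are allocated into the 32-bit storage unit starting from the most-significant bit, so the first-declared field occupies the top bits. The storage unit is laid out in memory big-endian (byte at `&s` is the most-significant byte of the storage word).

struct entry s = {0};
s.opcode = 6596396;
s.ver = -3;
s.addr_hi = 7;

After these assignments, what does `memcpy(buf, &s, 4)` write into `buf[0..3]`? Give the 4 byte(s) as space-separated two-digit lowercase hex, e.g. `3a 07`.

opcode (23b) val=6596396 bits=0x64a72c at bit 9: 0xc94e5800
ver (5b) val=-3 bits=0x1d at bit 4: 0xc94e59d0
addr_hi (4b) val=7 bits=0x7 at bit 0: 0xc94e59d7
word = 0xc94e59d7 → big-endian bytes:
  [0]=0xc9  [1]=0x4e  [2]=0x59  [3]=0xd7

c9 4e 59 d7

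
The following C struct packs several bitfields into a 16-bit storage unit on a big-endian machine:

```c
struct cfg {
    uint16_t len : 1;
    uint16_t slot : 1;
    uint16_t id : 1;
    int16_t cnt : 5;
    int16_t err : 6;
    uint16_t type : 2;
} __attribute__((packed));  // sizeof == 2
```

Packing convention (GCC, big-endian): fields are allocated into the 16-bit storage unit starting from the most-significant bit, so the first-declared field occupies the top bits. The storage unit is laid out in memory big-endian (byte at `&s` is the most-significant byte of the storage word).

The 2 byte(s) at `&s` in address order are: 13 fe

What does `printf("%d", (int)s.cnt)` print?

-13

[0]=0x13 [1]=0xfe (big-endian) → word 0x13fe
len:1 @ bit 15 → (0x13fe>>15)&0x1 = 0x0
slot:1 @ bit 14 → (0x13fe>>14)&0x1 = 0x0
id:1 @ bit 13 → (0x13fe>>13)&0x1 = 0x0
cnt:5 @ bit 8 → (0x13fe>>8)&0x1f = 0x13  ←
err:6 @ bit 2 → (0x13fe>>2)&0x3f = 0x3f
type:2 @ bit 0 → (0x13fe>>0)&0x3 = 0x2
cnt signed 5b, MSB=1: 19 - 32 = -13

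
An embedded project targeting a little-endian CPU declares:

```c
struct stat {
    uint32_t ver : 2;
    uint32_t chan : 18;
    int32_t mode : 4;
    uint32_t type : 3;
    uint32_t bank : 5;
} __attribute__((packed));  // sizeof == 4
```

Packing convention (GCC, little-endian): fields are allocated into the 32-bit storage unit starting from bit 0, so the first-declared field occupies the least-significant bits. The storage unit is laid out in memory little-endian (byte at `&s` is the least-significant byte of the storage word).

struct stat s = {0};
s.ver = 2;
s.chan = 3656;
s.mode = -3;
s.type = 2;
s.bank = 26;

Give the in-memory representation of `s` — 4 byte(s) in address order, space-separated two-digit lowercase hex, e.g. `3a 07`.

22 39 d0 d2

ver (2b) val=2 bits=0x2 at bit 0: 0x00000002
chan (18b) val=3656 bits=0xe48 at bit 2: 0x00003922
mode (4b) val=-3 bits=0xd at bit 20: 0x00d03922
type (3b) val=2 bits=0x2 at bit 24: 0x02d03922
bank (5b) val=26 bits=0x1a at bit 27: 0xd2d03922
word = 0xd2d03922 → little-endian bytes:
  [0]=0x22  [1]=0x39  [2]=0xd0  [3]=0xd2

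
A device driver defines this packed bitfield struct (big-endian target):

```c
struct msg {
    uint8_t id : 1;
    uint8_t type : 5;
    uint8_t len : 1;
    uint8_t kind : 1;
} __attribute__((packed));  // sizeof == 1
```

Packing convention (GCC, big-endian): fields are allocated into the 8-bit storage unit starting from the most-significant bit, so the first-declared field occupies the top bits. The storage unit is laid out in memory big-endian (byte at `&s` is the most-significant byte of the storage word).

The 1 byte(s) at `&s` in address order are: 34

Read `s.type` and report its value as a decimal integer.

[0]=0x34 (big-endian) → word 0x34
id:1 @ bit 7 → (0x34>>7)&0x1 = 0x0
type:5 @ bit 2 → (0x34>>2)&0x1f = 0xd  ←
len:1 @ bit 1 → (0x34>>1)&0x1 = 0x0
kind:1 @ bit 0 → (0x34>>0)&0x1 = 0x0

13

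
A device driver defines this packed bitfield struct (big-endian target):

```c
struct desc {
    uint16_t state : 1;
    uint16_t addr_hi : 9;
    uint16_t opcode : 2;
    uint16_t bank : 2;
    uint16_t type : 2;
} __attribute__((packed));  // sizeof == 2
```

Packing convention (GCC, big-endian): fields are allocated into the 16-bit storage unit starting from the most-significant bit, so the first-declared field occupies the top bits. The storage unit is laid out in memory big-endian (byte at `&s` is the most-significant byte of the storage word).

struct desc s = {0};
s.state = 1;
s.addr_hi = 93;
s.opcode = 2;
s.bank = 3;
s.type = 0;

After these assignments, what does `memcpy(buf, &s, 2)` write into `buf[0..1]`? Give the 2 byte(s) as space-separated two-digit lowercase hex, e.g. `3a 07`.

97 6c

[15+:1] state=1 & 0x1 = 0x1; word=0x8000
[6+:9] addr_hi=93 & 0x1ff = 0x5d; word=0x9740
[4+:2] opcode=2 & 0x3 = 0x2; word=0x9760
[2+:2] bank=3 & 0x3 = 0x3; word=0x976c
[0+:2] type=0 & 0x3 = 0x0; word=0x976c
word = 0x976c → big-endian bytes:
  [0]=0x97  [1]=0x6c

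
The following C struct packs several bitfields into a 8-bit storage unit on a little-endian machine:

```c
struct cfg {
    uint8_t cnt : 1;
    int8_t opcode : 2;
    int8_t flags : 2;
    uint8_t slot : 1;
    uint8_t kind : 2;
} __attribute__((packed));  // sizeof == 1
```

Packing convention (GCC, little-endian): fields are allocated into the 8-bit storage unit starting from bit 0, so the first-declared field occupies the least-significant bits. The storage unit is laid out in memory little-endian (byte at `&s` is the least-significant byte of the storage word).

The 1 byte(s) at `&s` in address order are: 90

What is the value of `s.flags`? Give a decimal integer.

[0]=0x90 (little-endian) → word 0x90
cnt [0+:1] = (word>>0) & 0x1 = 0
opcode [1+:2] = (word>>1) & 0x3 = 0
flags [3+:2] = (word>>3) & 0x3 = 2  ←
slot [5+:1] = (word>>5) & 0x1 = 0
kind [6+:2] = (word>>6) & 0x3 = 2
flags signed 2b, MSB=1: 2 - 4 = -2

-2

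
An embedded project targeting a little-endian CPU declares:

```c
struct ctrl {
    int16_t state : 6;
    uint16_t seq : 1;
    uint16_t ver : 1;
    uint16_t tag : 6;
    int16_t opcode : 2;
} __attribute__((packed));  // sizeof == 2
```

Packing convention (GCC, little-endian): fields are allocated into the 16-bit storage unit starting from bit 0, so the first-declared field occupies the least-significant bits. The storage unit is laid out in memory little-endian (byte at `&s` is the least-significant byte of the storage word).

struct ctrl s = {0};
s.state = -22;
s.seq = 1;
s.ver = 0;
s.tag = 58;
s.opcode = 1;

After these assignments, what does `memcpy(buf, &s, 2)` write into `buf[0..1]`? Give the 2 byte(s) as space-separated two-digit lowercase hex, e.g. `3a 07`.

state (6b) val=-22 bits=0x2a at bit 0: 0x002a
seq (1b) val=1 bits=0x1 at bit 6: 0x006a
ver (1b) val=0 bits=0x0 at bit 7: 0x006a
tag (6b) val=58 bits=0x3a at bit 8: 0x3a6a
opcode (2b) val=1 bits=0x1 at bit 14: 0x7a6a
word = 0x7a6a → little-endian bytes:
  [0]=0x6a  [1]=0x7a

6a 7a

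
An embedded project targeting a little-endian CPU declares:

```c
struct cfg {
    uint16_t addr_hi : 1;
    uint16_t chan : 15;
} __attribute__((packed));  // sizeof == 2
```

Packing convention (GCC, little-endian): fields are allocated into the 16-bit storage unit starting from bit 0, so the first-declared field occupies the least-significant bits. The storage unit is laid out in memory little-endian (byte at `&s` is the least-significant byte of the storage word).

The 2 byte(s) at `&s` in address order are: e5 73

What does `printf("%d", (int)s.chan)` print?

[0]=0xe5 [1]=0x73 (little-endian) → word 0x73e5
addr_hi [0+:1] = (word>>0) & 0x1 = 1
chan [1+:15] = (word>>1) & 0x7fff = 14834  ←

14834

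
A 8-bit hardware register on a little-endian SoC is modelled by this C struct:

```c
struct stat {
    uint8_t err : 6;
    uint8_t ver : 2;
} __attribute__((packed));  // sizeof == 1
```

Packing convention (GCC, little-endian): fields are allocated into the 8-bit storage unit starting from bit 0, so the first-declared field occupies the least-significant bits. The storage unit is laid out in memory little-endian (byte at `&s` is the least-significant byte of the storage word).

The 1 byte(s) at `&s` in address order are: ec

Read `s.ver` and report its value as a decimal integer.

[0]=0xec (little-endian) → word 0xec
err [0+:6] = (word>>0) & 0x3f = 44
ver [6+:2] = (word>>6) & 0x3 = 3  ←

3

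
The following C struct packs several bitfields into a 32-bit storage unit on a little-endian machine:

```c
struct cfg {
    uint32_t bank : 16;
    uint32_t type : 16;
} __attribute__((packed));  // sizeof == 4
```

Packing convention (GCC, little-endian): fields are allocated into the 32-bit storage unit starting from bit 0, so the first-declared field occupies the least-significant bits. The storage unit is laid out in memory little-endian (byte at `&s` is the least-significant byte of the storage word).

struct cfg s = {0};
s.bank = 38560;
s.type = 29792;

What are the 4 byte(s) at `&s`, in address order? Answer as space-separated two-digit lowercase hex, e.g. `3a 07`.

bank:16 = 38560 → 0x96a0 << 0 → word 0x000096a0
type:16 = 29792 → 0x7460 << 16 → word 0x746096a0
word = 0x746096a0 → little-endian bytes:
  [0]=0xa0  [1]=0x96  [2]=0x60  [3]=0x74

a0 96 60 74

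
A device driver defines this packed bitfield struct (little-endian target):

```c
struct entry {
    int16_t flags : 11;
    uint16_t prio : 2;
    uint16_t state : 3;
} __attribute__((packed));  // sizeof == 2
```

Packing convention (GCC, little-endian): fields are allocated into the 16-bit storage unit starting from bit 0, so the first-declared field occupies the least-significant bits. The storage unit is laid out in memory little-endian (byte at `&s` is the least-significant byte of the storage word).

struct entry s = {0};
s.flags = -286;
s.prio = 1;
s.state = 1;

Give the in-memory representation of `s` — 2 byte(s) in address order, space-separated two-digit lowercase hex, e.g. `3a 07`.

[0+:11] flags=-286 & 0x7ff = 0x6e2; word=0x06e2
[11+:2] prio=1 & 0x3 = 0x1; word=0x0ee2
[13+:3] state=1 & 0x7 = 0x1; word=0x2ee2
word = 0x2ee2 → little-endian bytes:
  [0]=0xe2  [1]=0x2e

e2 2e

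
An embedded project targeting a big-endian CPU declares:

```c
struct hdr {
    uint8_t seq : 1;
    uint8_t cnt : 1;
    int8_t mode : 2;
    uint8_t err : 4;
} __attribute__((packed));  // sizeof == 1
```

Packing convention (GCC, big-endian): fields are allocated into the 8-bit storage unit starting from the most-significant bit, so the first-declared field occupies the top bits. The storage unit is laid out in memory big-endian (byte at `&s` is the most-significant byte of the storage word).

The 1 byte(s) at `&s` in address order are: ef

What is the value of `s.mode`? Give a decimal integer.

-2

[0]=0xef (big-endian) → word 0xef
seq:1 @ bit 7 → (0xef>>7)&0x1 = 0x1
cnt:1 @ bit 6 → (0xef>>6)&0x1 = 0x1
mode:2 @ bit 4 → (0xef>>4)&0x3 = 0x2  ←
err:4 @ bit 0 → (0xef>>0)&0xf = 0xf
mode signed 2b, MSB=1: 2 - 4 = -2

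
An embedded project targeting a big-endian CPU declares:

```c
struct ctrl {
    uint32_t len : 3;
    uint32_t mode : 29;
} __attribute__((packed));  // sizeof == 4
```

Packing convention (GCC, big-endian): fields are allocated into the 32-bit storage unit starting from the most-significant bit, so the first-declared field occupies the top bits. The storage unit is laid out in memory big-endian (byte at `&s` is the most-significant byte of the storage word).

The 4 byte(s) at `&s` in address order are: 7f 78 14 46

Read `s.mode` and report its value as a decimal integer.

527963206

[0]=0x7f [1]=0x78 [2]=0x14 [3]=0x46 (big-endian) → word 0x7f781446
len:3 @ bit 29 → (0x7f781446>>29)&0x7 = 0x3
mode:29 @ bit 0 → (0x7f781446>>0)&0x1fffffff = 0x1f781446  ←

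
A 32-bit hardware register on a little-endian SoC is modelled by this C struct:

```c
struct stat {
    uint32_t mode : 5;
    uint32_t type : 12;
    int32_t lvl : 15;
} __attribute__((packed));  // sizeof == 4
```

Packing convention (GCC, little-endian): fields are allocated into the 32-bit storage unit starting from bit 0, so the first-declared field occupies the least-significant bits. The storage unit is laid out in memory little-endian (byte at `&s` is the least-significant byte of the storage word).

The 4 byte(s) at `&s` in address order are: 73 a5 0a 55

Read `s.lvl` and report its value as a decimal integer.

[0]=0x73 [1]=0xa5 [2]=0x0a [3]=0x55 (little-endian) → word 0x550aa573
mode [0+:5] = (word>>0) & 0x1f = 19
type [5+:12] = (word>>5) & 0xfff = 1323
lvl [17+:15] = (word>>17) & 0x7fff = 10885  ←
lvl signed 15b, MSB=0: value = 10885

10885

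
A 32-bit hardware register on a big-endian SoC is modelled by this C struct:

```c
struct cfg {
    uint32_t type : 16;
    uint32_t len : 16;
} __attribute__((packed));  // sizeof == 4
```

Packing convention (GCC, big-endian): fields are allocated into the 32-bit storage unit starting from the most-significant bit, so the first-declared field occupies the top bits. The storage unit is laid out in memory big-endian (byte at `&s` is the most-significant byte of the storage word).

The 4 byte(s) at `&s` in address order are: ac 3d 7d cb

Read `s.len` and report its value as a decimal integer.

32203

[0]=0xac [1]=0x3d [2]=0x7d [3]=0xcb (big-endian) → word 0xac3d7dcb
type [16+:16] = (word>>16) & 0xffff = 44093
len [0+:16] = (word>>0) & 0xffff = 32203  ←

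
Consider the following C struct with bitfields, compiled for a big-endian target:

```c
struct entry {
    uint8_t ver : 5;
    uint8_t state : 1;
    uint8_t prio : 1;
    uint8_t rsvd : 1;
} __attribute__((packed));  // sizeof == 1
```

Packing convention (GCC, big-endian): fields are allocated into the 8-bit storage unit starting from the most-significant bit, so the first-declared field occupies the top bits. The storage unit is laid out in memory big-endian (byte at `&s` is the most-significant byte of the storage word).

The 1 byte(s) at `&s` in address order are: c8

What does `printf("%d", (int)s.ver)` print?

[0]=0xc8 (big-endian) → word 0xc8
ver:5 @ bit 3 → (0xc8>>3)&0x1f = 0x19  ←
state:1 @ bit 2 → (0xc8>>2)&0x1 = 0x0
prio:1 @ bit 1 → (0xc8>>1)&0x1 = 0x0
rsvd:1 @ bit 0 → (0xc8>>0)&0x1 = 0x0

25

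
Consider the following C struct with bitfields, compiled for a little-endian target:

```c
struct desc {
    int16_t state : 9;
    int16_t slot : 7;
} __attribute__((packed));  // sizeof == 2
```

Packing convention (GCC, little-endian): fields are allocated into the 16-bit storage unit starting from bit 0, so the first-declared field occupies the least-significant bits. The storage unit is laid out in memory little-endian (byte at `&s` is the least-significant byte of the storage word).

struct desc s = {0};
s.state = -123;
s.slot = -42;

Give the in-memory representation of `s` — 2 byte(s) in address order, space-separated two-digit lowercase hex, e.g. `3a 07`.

state:9 = -123 → 0x185 << 0 → word 0x0185
slot:7 = -42 → 0x56 << 9 → word 0xad85
word = 0xad85 → little-endian bytes:
  [0]=0x85  [1]=0xad

85 ad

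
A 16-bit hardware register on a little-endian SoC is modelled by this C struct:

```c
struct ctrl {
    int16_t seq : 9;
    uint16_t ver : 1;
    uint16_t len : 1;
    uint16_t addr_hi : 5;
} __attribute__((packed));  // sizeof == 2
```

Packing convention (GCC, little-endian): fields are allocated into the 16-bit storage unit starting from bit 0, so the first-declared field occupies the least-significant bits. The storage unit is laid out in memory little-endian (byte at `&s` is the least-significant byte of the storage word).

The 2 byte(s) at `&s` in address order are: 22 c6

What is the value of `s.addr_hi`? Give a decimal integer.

[0]=0x22 [1]=0xc6 (little-endian) → word 0xc622
seq [0+:9] = (word>>0) & 0x1ff = 34
ver [9+:1] = (word>>9) & 0x1 = 1
len [10+:1] = (word>>10) & 0x1 = 1
addr_hi [11+:5] = (word>>11) & 0x1f = 24  ←

24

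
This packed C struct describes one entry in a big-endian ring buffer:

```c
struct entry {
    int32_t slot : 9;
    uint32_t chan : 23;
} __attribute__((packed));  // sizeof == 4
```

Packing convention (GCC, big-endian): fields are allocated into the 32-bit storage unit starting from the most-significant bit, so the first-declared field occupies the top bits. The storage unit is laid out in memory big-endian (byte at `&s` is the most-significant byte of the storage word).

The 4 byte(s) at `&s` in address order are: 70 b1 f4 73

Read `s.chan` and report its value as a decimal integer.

3273843

[0]=0x70 [1]=0xb1 [2]=0xf4 [3]=0x73 (big-endian) → word 0x70b1f473
slot [23+:9] = (word>>23) & 0x1ff = 225
chan [0+:23] = (word>>0) & 0x7fffff = 3273843  ←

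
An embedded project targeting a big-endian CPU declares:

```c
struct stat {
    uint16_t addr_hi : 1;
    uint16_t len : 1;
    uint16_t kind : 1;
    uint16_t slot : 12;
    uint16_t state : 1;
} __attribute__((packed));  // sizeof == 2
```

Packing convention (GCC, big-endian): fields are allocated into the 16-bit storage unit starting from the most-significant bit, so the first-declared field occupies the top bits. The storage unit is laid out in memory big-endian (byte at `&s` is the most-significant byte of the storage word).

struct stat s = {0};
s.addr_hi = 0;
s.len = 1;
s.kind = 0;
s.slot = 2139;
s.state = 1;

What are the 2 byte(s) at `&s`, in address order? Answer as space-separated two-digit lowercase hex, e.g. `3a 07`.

addr_hi (1b) val=0 bits=0x0 at bit 15: 0x0000
len (1b) val=1 bits=0x1 at bit 14: 0x4000
kind (1b) val=0 bits=0x0 at bit 13: 0x4000
slot (12b) val=2139 bits=0x85b at bit 1: 0x50b6
state (1b) val=1 bits=0x1 at bit 0: 0x50b7
word = 0x50b7 → big-endian bytes:
  [0]=0x50  [1]=0xb7

50 b7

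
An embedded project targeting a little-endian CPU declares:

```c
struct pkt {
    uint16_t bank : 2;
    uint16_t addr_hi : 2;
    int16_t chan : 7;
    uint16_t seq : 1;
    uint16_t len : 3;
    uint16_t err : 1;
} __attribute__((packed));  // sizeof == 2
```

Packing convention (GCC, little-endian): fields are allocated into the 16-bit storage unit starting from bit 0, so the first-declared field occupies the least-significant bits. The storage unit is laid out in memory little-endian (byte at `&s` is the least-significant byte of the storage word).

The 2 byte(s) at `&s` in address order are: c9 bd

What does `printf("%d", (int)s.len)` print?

3

[0]=0xc9 [1]=0xbd (little-endian) → word 0xbdc9
bank [0+:2] = (word>>0) & 0x3 = 1
addr_hi [2+:2] = (word>>2) & 0x3 = 2
chan [4+:7] = (word>>4) & 0x7f = 92
seq [11+:1] = (word>>11) & 0x1 = 1
len [12+:3] = (word>>12) & 0x7 = 3  ←
err [15+:1] = (word>>15) & 0x1 = 1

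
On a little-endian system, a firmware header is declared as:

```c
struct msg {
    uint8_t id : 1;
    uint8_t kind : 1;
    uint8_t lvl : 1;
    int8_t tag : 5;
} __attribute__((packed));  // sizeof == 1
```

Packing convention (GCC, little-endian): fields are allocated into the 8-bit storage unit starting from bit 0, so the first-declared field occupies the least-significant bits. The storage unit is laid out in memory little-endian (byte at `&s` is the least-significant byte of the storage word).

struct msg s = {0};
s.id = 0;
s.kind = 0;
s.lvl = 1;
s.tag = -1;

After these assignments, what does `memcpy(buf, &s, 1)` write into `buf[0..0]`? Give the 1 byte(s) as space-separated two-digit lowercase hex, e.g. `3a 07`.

fc

id:1 = 0 → 0x0 << 0 → word 0x00
kind:1 = 0 → 0x0 << 1 → word 0x00
lvl:1 = 1 → 0x1 << 2 → word 0x04
tag:5 = -1 → 0x1f << 3 → word 0xfc
word = 0xfc → little-endian bytes:
  [0]=0xfc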